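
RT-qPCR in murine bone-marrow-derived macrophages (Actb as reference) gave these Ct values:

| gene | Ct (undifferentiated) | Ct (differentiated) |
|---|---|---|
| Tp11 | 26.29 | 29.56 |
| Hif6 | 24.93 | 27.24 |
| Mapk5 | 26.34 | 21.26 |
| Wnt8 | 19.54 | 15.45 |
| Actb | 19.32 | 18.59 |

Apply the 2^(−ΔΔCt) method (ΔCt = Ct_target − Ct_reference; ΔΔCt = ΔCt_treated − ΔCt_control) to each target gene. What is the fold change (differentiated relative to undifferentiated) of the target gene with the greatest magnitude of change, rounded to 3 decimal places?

Tp11: ΔΔCt = (29.56−18.59) − (26.29−19.32) = 10.97 − 6.97 = 4.00; fold change = 2^-4.00 = 0.062
Hif6: ΔΔCt = (27.24−18.59) − (24.93−19.32) = 8.65 − 5.61 = 3.04; fold change = 2^-3.04 = 0.122
Mapk5: ΔΔCt = (21.26−18.59) − (26.34−19.32) = 2.67 − 7.02 = -4.35; fold change = 2^4.35 = 20.393
Wnt8: ΔΔCt = (15.45−18.59) − (19.54−19.32) = -3.14 − 0.22 = -3.36; fold change = 2^3.36 = 10.267
Mapk5 has the largest |ΔΔCt| = 4.35.

20.393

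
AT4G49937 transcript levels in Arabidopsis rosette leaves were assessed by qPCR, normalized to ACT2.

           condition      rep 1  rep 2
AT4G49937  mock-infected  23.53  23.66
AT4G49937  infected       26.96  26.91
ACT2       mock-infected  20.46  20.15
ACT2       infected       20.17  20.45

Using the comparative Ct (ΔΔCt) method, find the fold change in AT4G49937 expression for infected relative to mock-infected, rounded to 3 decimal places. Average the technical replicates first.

Mean Ct: AT4G49937 mock-infected 23.595; AT4G49937 infected 26.935; ACT2 mock-infected 20.305; ACT2 infected 20.310
ΔCt(mock-infected) = 23.595 − 20.305 = 3.290
ΔCt(infected) = 26.935 − 20.310 = 6.625
ΔΔCt = 6.625 − 3.290 = 3.335
Fold change = 2^(−3.335) = 0.0991

0.099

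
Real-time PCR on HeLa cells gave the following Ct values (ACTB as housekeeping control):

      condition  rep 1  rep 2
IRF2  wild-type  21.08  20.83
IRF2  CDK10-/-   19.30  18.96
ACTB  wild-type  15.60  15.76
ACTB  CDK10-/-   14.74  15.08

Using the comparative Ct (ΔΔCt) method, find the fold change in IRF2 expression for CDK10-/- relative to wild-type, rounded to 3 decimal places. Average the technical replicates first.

Mean Ct: IRF2 wild-type 20.955; IRF2 CDK10-/- 19.130; ACTB wild-type 15.680; ACTB CDK10-/- 14.910
ΔCt(wild-type) = 20.955 − 15.680 = 5.275
ΔCt(CDK10-/-) = 19.130 − 14.910 = 4.220
ΔΔCt = 4.220 − 5.275 = -1.055
Fold change = 2^(−(-1.055)) = 2^1.055 = 2.0777

2.078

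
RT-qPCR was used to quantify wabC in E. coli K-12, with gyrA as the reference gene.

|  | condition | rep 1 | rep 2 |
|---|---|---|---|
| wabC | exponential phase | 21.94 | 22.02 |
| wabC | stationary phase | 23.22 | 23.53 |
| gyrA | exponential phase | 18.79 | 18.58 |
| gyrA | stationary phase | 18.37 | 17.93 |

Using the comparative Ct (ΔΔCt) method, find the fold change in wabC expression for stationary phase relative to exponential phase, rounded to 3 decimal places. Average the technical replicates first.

Mean Ct: wabC exponential phase 21.980; wabC stationary phase 23.375; gyrA exponential phase 18.685; gyrA stationary phase 18.150
ΔCt(exponential phase) = 21.980 − 18.685 = 3.295
ΔCt(stationary phase) = 23.375 − 18.150 = 5.225
ΔΔCt = 5.225 − 3.295 = 1.930
Fold change = 2^(−1.930) = 0.2624

0.262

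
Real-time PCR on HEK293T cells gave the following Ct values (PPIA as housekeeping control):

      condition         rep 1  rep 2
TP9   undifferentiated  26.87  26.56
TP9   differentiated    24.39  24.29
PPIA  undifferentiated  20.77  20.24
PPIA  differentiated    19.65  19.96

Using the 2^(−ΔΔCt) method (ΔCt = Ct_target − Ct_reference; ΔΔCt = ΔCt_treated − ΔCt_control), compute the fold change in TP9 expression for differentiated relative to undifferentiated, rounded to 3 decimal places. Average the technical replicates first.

3.193

Mean Ct: TP9 undifferentiated 26.715; TP9 differentiated 24.340; PPIA undifferentiated 20.505; PPIA differentiated 19.805
ΔCt(undifferentiated) = 26.715 − 20.505 = 6.210
ΔCt(differentiated) = 24.340 − 19.805 = 4.535
ΔΔCt = 4.535 − 6.210 = -1.675
Fold change = 2^(−(-1.675)) = 2^1.675 = 3.1932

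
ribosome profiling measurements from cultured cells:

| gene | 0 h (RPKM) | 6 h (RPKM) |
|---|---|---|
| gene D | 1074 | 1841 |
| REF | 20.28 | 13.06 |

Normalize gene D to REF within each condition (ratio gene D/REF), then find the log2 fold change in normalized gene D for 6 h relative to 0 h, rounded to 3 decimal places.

gene D/REF (0 h) = 1074 / 20.28 = 52.959
gene D/REF (6 h) = 1841 / 13.06 = 140.96
Fold change = 140.96 / 52.959 = 2.6618
log2(2.6618) = 1.4124

1.412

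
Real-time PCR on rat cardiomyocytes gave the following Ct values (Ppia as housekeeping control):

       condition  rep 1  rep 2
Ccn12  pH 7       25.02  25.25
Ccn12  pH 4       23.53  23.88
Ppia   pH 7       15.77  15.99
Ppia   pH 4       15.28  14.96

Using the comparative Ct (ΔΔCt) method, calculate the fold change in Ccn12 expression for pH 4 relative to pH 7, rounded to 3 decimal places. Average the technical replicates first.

Mean Ct: Ccn12 pH 7 25.135; Ccn12 pH 4 23.705; Ppia pH 7 15.880; Ppia pH 4 15.120
ΔCt(pH 7) = 25.135 − 15.880 = 9.255
ΔCt(pH 4) = 23.705 − 15.120 = 8.585
ΔΔCt = 8.585 − 9.255 = -0.670
Fold change = 2^(−(-0.670)) = 2^0.670 = 1.5911

1.591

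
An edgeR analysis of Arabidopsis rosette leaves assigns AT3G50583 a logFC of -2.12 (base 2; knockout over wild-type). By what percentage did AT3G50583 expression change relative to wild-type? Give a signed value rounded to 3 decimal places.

Fold change = 2^(-2.12) = 0.2300
Percent change = (FC − 1) × 100% = (0.2300 − 1) × 100 = -76.995%

-76.995%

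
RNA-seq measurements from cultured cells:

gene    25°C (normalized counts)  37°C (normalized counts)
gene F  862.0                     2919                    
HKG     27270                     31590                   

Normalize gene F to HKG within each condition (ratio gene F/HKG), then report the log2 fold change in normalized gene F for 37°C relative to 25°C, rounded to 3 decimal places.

1.548

gene F/HKG (25°C) = 862.0 / 27270 = 0.03161
gene F/HKG (37°C) = 2919 / 31590 = 0.092403
Fold change = 0.092403 / 0.03161 = 2.9232
log2(2.9232) = 1.5476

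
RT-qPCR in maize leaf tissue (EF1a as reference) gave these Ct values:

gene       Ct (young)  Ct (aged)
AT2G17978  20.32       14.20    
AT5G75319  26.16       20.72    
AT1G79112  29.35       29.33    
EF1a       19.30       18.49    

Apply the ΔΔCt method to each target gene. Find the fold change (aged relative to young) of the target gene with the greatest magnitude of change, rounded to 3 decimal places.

AT2G17978: ΔΔCt = (14.20−18.49) − (20.32−19.30) = -4.29 − 1.02 = -5.31; fold change = 2^5.31 = 39.671
AT5G75319: ΔΔCt = (20.72−18.49) − (26.16−19.30) = 2.23 − 6.86 = -4.63; fold change = 2^4.63 = 24.761
AT1G79112: ΔΔCt = (29.33−18.49) − (29.35−19.30) = 10.84 − 10.05 = 0.79; fold change = 2^-0.79 = 0.578
AT2G17978 has the largest |ΔΔCt| = 5.31.

39.671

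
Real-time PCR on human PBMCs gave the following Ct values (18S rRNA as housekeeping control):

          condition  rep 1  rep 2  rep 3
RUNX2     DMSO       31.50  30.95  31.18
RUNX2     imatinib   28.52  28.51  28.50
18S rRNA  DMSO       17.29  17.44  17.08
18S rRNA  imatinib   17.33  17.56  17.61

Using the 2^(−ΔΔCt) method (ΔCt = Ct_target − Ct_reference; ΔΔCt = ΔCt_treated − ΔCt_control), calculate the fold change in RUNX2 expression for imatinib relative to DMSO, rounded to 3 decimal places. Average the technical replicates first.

7.621

Mean Ct: RUNX2 DMSO 31.210; RUNX2 imatinib 28.510; 18S rRNA DMSO 17.270; 18S rRNA imatinib 17.500
ΔCt(DMSO) = 31.210 − 17.270 = 13.940
ΔCt(imatinib) = 28.510 − 17.500 = 11.010
ΔΔCt = 11.010 − 13.940 = -2.930
Fold change = 2^(−(-2.930)) = 2^2.930 = 7.6211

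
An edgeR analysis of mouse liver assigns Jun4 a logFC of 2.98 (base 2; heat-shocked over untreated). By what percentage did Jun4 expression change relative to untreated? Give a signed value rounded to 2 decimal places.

688.99%

Fold change = 2^(2.98) = 7.8899
Percent change = (FC − 1) × 100% = (7.8899 − 1) × 100 = 688.99%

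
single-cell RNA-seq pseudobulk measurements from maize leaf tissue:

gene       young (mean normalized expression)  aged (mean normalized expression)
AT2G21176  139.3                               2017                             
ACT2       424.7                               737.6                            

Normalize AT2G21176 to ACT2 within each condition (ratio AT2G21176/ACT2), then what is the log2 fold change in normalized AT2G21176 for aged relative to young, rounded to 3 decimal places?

3.060

AT2G21176/ACT2 (young) = 139.3 / 424.7 = 0.328
AT2G21176/ACT2 (aged) = 2017 / 737.6 = 2.7345
Fold change = 2.7345 / 0.328 = 8.3371
log2(8.3371) = 3.0595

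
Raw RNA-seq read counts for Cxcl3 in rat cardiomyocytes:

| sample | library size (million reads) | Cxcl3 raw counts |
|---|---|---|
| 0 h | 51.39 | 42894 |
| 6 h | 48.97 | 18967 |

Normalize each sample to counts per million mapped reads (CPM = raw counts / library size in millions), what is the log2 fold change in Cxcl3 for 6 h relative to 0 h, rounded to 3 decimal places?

-1.108

CPM(0 h) = 42894 / 51.39 = 834.6760
CPM(6 h) = 18967 / 48.97 = 387.3188
Fold change = 387.3188 / 834.6760 = 0.46403
log2(0.46403) = -1.1077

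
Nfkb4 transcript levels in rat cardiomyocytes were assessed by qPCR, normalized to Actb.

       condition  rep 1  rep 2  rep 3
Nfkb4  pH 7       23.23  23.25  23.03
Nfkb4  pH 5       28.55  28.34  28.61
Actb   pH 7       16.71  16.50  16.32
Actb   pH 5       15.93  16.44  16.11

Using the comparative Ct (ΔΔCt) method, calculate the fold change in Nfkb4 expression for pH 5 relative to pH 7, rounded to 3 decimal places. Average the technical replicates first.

0.020

Mean Ct: Nfkb4 pH 7 23.170; Nfkb4 pH 5 28.500; Actb pH 7 16.510; Actb pH 5 16.160
ΔCt(pH 7) = 23.170 − 16.510 = 6.660
ΔCt(pH 5) = 28.500 − 16.160 = 12.340
ΔΔCt = 12.340 − 6.660 = 5.680
Fold change = 2^(−5.680) = 0.0195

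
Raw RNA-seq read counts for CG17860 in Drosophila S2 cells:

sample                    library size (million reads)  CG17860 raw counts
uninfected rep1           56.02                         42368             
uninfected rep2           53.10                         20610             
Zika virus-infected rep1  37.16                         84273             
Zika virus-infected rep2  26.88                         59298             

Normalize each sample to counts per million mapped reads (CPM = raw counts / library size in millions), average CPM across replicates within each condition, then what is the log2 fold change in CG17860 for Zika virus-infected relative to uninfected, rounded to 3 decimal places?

CPM(uninfected rep1) = 42368 / 56.02 = 756.3013
CPM(uninfected rep2) = 20610 / 53.10 = 388.1356
CPM(Zika virus-infected rep1) = 84273 / 37.16 = 2267.8418
CPM(Zika virus-infected rep2) = 59298 / 26.88 = 2206.0268
mean CPM(uninfected) = 572.2185; mean CPM(Zika virus-infected) = 2236.9343
Fold change = 2236.9343 / 572.2185 = 3.90923
log2(3.90923) = 1.9669

1.967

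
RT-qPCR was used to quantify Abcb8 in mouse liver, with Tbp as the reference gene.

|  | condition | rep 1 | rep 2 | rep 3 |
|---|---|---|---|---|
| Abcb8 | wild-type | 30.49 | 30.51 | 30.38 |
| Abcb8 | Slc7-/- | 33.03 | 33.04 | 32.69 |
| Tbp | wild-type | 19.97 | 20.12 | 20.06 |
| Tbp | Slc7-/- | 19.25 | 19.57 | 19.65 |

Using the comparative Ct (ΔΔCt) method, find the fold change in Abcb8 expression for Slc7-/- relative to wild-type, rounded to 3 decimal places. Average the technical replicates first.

0.123

Mean Ct: Abcb8 wild-type 30.460; Abcb8 Slc7-/- 32.920; Tbp wild-type 20.050; Tbp Slc7-/- 19.490
ΔCt(wild-type) = 30.460 − 20.050 = 10.410
ΔCt(Slc7-/-) = 32.920 − 19.490 = 13.430
ΔΔCt = 13.430 − 10.410 = 3.020
Fold change = 2^(−3.020) = 0.1233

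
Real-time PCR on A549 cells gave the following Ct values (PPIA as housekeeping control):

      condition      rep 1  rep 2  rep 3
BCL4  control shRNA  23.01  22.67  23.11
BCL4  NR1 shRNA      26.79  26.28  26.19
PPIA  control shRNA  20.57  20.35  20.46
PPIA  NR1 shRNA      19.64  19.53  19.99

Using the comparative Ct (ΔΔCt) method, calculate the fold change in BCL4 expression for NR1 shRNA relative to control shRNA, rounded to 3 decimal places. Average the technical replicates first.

0.053

Mean Ct: BCL4 control shRNA 22.930; BCL4 NR1 shRNA 26.420; PPIA control shRNA 20.460; PPIA NR1 shRNA 19.720
ΔCt(control shRNA) = 22.930 − 20.460 = 2.470
ΔCt(NR1 shRNA) = 26.420 − 19.720 = 6.700
ΔΔCt = 6.700 − 2.470 = 4.230
Fold change = 2^(−4.230) = 0.0533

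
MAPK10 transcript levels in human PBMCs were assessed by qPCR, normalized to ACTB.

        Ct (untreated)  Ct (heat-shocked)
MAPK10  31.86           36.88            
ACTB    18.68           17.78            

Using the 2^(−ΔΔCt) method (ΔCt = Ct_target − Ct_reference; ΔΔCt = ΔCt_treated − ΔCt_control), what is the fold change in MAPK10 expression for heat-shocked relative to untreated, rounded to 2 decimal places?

ΔCt(untreated) = 31.860 − 18.680 = 13.180
ΔCt(heat-shocked) = 36.880 − 17.780 = 19.100
ΔΔCt = 19.100 − 13.180 = 5.920
Fold change = 2^(−5.920) = 0.017

0.02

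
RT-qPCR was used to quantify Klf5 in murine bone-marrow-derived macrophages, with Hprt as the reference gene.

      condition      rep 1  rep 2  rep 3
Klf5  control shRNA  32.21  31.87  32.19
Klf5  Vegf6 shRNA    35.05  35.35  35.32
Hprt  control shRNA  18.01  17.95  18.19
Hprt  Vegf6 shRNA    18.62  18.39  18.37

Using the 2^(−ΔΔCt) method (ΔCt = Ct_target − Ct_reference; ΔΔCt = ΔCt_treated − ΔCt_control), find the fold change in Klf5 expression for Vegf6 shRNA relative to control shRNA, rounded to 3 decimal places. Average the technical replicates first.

Mean Ct: Klf5 control shRNA 32.090; Klf5 Vegf6 shRNA 35.240; Hprt control shRNA 18.050; Hprt Vegf6 shRNA 18.460
ΔCt(control shRNA) = 32.090 − 18.050 = 14.040
ΔCt(Vegf6 shRNA) = 35.240 − 18.460 = 16.780
ΔΔCt = 16.780 − 14.040 = 2.740
Fold change = 2^(−2.740) = 0.1497

0.150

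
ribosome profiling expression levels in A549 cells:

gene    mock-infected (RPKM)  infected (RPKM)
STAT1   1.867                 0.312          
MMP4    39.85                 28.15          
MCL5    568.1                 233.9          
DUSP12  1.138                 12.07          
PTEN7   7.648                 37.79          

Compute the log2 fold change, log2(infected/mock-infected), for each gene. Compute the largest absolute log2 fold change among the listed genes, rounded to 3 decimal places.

log2(0.312/1.867) = -2.581  (STAT1)
log2(28.15/39.85) = -0.501  (MMP4)
log2(233.9/568.1) = -1.280  (MCL5)
log2(12.07/1.138) = 3.407  (DUSP12)
log2(37.79/7.648) = 2.305  (PTEN7)
The largest magnitude belongs to DUSP12.

3.407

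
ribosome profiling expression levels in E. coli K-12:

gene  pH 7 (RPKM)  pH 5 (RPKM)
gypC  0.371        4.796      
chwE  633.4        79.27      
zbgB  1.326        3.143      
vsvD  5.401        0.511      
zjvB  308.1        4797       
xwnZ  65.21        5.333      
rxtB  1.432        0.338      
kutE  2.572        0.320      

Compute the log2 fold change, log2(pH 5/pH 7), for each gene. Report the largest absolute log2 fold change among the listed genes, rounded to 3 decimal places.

log2(4.796/0.371) = 3.692  (gypC)
log2(79.27/633.4) = -2.998  (chwE)
log2(3.143/1.326) = 1.245  (zbgB)
log2(0.511/5.401) = -3.402  (vsvD)
log2(4797/308.1) = 3.961  (zjvB)
log2(5.333/65.21) = -3.612  (xwnZ)
log2(0.338/1.432) = -2.083  (rxtB)
log2(0.320/2.572) = -3.007  (kutE)
The largest magnitude belongs to zjvB.

3.961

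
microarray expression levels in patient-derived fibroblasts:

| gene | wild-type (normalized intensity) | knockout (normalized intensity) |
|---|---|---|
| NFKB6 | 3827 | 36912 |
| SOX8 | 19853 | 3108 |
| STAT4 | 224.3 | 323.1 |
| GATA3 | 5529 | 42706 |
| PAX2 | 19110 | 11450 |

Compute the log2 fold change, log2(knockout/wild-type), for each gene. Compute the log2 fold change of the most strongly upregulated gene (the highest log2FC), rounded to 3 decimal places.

log2(36912/3827) = 3.270  (NFKB6)
log2(3108/19853) = -2.675  (SOX8)
log2(323.1/224.3) = 0.527  (STAT4)
log2(42706/5529) = 2.949  (GATA3)
log2(11450/19110) = -0.739  (PAX2)
NFKB6 is most strongly upregulated.

3.270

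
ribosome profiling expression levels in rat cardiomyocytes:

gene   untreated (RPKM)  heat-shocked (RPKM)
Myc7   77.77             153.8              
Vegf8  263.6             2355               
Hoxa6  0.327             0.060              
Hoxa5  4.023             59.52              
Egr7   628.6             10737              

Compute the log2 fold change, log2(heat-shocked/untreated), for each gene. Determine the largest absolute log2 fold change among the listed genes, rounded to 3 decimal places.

4.094

log2(153.8/77.77) = 0.984  (Myc7)
log2(2355/263.6) = 3.159  (Vegf8)
log2(0.060/0.327) = -2.446  (Hoxa6)
log2(59.52/4.023) = 3.887  (Hoxa5)
log2(10737/628.6) = 4.094  (Egr7)
The largest magnitude belongs to Egr7.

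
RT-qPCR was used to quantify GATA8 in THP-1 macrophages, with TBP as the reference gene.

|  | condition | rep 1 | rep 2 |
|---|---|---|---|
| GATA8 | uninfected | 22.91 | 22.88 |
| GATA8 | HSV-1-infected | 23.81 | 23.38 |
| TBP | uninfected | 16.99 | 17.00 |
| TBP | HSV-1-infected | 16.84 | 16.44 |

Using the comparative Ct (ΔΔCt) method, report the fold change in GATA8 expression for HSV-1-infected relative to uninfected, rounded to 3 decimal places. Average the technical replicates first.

Mean Ct: GATA8 uninfected 22.895; GATA8 HSV-1-infected 23.595; TBP uninfected 16.995; TBP HSV-1-infected 16.640
ΔCt(uninfected) = 22.895 − 16.995 = 5.900
ΔCt(HSV-1-infected) = 23.595 − 16.640 = 6.955
ΔΔCt = 6.955 − 5.900 = 1.055
Fold change = 2^(−1.055) = 0.4813

0.481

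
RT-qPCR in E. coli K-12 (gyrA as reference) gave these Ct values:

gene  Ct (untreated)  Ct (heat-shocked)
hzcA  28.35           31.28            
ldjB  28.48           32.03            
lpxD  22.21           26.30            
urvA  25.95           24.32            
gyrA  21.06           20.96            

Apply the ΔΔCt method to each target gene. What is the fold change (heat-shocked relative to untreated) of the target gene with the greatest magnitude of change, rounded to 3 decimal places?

hzcA: ΔΔCt = (31.28−20.96) − (28.35−21.06) = 10.32 − 7.29 = 3.03; fold change = 2^-3.03 = 0.122
ldjB: ΔΔCt = (32.03−20.96) − (28.48−21.06) = 11.07 − 7.42 = 3.65; fold change = 2^-3.65 = 0.080
lpxD: ΔΔCt = (26.30−20.96) − (22.21−21.06) = 5.34 − 1.15 = 4.19; fold change = 2^-4.19 = 0.055
urvA: ΔΔCt = (24.32−20.96) − (25.95−21.06) = 3.36 − 4.89 = -1.53; fold change = 2^1.53 = 2.888
lpxD has the largest |ΔΔCt| = 4.19.

0.055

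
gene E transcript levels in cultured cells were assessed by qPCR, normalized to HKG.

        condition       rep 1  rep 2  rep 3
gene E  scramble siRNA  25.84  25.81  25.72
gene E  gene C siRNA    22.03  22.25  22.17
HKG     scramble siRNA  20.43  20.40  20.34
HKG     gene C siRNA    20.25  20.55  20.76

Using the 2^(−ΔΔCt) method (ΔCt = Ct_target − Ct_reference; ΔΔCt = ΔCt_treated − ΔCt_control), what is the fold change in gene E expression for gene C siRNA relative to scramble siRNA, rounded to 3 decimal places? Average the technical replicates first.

Mean Ct: gene E scramble siRNA 25.790; gene E gene C siRNA 22.150; HKG scramble siRNA 20.390; HKG gene C siRNA 20.520
ΔCt(scramble siRNA) = 25.790 − 20.390 = 5.400
ΔCt(gene C siRNA) = 22.150 − 20.520 = 1.630
ΔΔCt = 1.630 − 5.400 = -3.770
Fold change = 2^(−(-3.770)) = 2^3.770 = 13.6422

13.642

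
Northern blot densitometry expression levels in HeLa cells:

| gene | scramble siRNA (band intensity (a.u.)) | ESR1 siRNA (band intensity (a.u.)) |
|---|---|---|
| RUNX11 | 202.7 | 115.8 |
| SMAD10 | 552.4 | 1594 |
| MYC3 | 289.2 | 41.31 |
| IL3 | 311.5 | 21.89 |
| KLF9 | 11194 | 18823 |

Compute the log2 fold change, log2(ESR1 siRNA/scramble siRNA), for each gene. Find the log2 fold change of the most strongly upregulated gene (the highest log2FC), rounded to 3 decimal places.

1.529

log2(115.8/202.7) = -0.808  (RUNX11)
log2(1594/552.4) = 1.529  (SMAD10)
log2(41.31/289.2) = -2.808  (MYC3)
log2(21.89/311.5) = -3.831  (IL3)
log2(18823/11194) = 0.750  (KLF9)
SMAD10 is most strongly upregulated.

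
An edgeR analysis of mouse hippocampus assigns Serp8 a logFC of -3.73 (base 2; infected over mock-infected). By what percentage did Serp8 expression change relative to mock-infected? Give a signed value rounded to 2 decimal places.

-92.46%

Fold change = 2^(-3.73) = 0.0754
Percent change = (FC − 1) × 100% = (0.0754 − 1) × 100 = -92.46%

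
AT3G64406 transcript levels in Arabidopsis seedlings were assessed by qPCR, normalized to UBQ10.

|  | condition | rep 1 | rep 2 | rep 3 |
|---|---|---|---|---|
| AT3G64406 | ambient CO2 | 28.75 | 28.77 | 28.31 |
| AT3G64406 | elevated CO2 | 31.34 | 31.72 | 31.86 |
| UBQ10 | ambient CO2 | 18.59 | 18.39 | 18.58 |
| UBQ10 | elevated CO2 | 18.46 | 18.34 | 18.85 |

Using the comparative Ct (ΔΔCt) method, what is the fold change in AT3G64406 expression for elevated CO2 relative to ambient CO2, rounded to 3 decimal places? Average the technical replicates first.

0.125

Mean Ct: AT3G64406 ambient CO2 28.610; AT3G64406 elevated CO2 31.640; UBQ10 ambient CO2 18.520; UBQ10 elevated CO2 18.550
ΔCt(ambient CO2) = 28.610 − 18.520 = 10.090
ΔCt(elevated CO2) = 31.640 − 18.550 = 13.090
ΔΔCt = 13.090 − 10.090 = 3.000
Fold change = 2^(−3.000) = 0.1250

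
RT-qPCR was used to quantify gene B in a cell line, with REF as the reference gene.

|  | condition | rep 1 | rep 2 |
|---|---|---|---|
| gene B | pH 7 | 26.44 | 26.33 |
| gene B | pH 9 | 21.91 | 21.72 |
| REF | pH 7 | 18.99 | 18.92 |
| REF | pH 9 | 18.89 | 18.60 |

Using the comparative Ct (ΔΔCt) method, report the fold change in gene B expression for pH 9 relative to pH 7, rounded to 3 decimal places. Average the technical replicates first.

20.535

Mean Ct: gene B pH 7 26.385; gene B pH 9 21.815; REF pH 7 18.955; REF pH 9 18.745
ΔCt(pH 7) = 26.385 − 18.955 = 7.430
ΔCt(pH 9) = 21.815 − 18.745 = 3.070
ΔΔCt = 3.070 − 7.430 = -4.360
Fold change = 2^(−(-4.360)) = 2^4.360 = 20.5348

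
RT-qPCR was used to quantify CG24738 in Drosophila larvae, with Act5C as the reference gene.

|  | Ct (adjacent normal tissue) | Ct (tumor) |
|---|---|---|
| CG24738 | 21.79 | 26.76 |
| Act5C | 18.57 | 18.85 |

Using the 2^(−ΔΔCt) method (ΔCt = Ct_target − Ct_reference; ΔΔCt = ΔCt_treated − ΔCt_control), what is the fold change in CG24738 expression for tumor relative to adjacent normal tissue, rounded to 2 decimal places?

ΔCt(adjacent normal tissue) = 21.790 − 18.570 = 3.220
ΔCt(tumor) = 26.760 − 18.850 = 7.910
ΔΔCt = 7.910 − 3.220 = 4.690
Fold change = 2^(−4.690) = 0.039

0.04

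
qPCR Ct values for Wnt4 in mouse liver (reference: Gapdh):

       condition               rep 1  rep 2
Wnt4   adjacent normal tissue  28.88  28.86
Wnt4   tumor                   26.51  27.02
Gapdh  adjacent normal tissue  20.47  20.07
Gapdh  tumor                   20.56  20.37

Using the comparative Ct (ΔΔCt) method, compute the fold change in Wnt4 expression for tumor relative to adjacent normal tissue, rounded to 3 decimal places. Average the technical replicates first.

Mean Ct: Wnt4 adjacent normal tissue 28.870; Wnt4 tumor 26.765; Gapdh adjacent normal tissue 20.270; Gapdh tumor 20.465
ΔCt(adjacent normal tissue) = 28.870 − 20.270 = 8.600
ΔCt(tumor) = 26.765 − 20.465 = 6.300
ΔΔCt = 6.300 − 8.600 = -2.300
Fold change = 2^(−(-2.300)) = 2^2.300 = 4.9246

4.925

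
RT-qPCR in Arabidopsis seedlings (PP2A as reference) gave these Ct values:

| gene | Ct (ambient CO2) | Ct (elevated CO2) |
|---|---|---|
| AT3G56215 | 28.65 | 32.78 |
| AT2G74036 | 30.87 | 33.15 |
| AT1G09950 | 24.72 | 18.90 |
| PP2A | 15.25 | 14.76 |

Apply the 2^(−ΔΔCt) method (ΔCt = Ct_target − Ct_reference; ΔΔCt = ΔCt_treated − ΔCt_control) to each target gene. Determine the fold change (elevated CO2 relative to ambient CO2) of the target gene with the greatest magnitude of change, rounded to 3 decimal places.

40.224

AT3G56215: ΔΔCt = (32.78−14.76) − (28.65−15.25) = 18.02 − 13.40 = 4.62; fold change = 2^-4.62 = 0.041
AT2G74036: ΔΔCt = (33.15−14.76) − (30.87−15.25) = 18.39 − 15.62 = 2.77; fold change = 2^-2.77 = 0.147
AT1G09950: ΔΔCt = (18.90−14.76) − (24.72−15.25) = 4.14 − 9.47 = -5.33; fold change = 2^5.33 = 40.224
AT1G09950 has the largest |ΔΔCt| = 5.33.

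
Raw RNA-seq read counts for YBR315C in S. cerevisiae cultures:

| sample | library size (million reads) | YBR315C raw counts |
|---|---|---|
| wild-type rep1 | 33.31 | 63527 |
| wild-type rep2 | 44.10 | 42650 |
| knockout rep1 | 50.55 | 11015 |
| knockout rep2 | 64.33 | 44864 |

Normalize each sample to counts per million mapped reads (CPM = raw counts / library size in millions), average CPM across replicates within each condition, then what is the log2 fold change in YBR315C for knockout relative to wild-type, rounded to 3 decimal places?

CPM(wild-type rep1) = 63527 / 33.31 = 1907.1450
CPM(wild-type rep2) = 42650 / 44.10 = 967.1202
CPM(knockout rep1) = 11015 / 50.55 = 217.9031
CPM(knockout rep2) = 44864 / 64.33 = 697.4040
mean CPM(wild-type) = 1437.1326; mean CPM(knockout) = 457.6535
Fold change = 457.6535 / 1437.1326 = 0.31845
log2(0.31845) = -1.6509

-1.651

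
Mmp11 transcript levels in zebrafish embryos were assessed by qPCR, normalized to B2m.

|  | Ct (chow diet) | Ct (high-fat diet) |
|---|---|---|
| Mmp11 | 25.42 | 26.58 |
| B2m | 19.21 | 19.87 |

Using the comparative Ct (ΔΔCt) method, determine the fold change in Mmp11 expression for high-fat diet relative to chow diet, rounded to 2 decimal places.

ΔCt(chow diet) = 25.420 − 19.210 = 6.210
ΔCt(high-fat diet) = 26.580 − 19.870 = 6.710
ΔΔCt = 6.710 − 6.210 = 0.500
Fold change = 2^(−0.500) = 0.707

0.71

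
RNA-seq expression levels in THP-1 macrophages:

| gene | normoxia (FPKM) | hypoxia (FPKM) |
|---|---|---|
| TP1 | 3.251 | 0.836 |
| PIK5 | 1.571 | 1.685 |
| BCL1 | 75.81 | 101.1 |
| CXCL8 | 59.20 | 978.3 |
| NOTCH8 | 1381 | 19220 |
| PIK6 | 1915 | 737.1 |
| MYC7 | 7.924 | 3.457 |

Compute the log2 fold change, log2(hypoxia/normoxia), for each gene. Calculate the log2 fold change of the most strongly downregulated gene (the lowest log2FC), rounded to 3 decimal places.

log2(0.836/3.251) = -1.959  (TP1)
log2(1.685/1.571) = 0.101  (PIK5)
log2(101.1/75.81) = 0.415  (BCL1)
log2(978.3/59.20) = 4.047  (CXCL8)
log2(19220/1381) = 3.799  (NOTCH8)
log2(737.1/1915) = -1.377  (PIK6)
log2(3.457/7.924) = -1.197  (MYC7)
TP1 is most strongly downregulated.

-1.959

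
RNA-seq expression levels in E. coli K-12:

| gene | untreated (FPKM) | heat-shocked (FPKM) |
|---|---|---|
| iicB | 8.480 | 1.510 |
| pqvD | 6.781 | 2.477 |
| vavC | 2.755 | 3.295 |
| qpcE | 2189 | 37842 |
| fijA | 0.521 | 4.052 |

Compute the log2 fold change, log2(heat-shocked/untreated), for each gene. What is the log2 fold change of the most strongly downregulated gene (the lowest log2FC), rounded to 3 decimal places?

-2.490

log2(1.510/8.480) = -2.490  (iicB)
log2(2.477/6.781) = -1.453  (pqvD)
log2(3.295/2.755) = 0.258  (vavC)
log2(37842/2189) = 4.112  (qpcE)
log2(4.052/0.521) = 2.959  (fijA)
iicB is most strongly downregulated.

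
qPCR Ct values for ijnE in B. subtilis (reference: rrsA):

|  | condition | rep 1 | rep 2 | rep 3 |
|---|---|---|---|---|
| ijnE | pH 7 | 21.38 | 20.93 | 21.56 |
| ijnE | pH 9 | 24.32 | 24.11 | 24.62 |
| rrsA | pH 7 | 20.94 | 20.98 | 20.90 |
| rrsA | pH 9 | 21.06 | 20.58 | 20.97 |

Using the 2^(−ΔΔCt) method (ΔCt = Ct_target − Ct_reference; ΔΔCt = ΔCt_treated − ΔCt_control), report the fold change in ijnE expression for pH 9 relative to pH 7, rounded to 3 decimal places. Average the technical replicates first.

0.114

Mean Ct: ijnE pH 7 21.290; ijnE pH 9 24.350; rrsA pH 7 20.940; rrsA pH 9 20.870
ΔCt(pH 7) = 21.290 − 20.940 = 0.350
ΔCt(pH 9) = 24.350 − 20.870 = 3.480
ΔΔCt = 3.480 − 0.350 = 3.130
Fold change = 2^(−3.130) = 0.1142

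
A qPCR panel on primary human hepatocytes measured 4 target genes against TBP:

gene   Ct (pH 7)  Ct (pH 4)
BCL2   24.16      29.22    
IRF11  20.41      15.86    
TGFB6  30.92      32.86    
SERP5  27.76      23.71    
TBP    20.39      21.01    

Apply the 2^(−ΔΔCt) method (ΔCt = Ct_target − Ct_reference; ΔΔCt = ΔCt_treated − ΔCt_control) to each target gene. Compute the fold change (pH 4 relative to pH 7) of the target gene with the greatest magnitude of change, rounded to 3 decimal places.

36.002

BCL2: ΔΔCt = (29.22−21.01) − (24.16−20.39) = 8.21 − 3.77 = 4.44; fold change = 2^-4.44 = 0.046
IRF11: ΔΔCt = (15.86−21.01) − (20.41−20.39) = -5.15 − 0.02 = -5.17; fold change = 2^5.17 = 36.002
TGFB6: ΔΔCt = (32.86−21.01) − (30.92−20.39) = 11.85 − 10.53 = 1.32; fold change = 2^-1.32 = 0.401
SERP5: ΔΔCt = (23.71−21.01) − (27.76−20.39) = 2.70 − 7.37 = -4.67; fold change = 2^4.67 = 25.457
IRF11 has the largest |ΔΔCt| = 5.17.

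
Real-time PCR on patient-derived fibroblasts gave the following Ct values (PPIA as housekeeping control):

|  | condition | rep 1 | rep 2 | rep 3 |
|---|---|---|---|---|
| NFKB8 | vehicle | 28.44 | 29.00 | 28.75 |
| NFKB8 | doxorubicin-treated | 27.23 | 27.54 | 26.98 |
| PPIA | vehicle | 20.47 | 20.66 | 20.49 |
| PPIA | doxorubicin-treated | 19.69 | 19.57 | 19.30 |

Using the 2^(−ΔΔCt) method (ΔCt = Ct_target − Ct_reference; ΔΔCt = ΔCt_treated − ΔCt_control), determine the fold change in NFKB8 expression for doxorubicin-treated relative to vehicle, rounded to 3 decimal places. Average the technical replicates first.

Mean Ct: NFKB8 vehicle 28.730; NFKB8 doxorubicin-treated 27.250; PPIA vehicle 20.540; PPIA doxorubicin-treated 19.520
ΔCt(vehicle) = 28.730 − 20.540 = 8.190
ΔCt(doxorubicin-treated) = 27.250 − 19.520 = 7.730
ΔΔCt = 7.730 − 8.190 = -0.460
Fold change = 2^(−(-0.460)) = 2^0.460 = 1.3755

1.376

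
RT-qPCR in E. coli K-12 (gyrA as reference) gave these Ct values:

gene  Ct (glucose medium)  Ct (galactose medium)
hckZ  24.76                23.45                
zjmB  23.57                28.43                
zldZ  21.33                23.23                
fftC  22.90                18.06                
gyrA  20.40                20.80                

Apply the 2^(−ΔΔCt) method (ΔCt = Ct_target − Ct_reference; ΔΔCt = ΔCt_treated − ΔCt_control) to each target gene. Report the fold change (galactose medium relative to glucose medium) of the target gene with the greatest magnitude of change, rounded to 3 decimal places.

hckZ: ΔΔCt = (23.45−20.80) − (24.76−20.40) = 2.65 − 4.36 = -1.71; fold change = 2^1.71 = 3.272
zjmB: ΔΔCt = (28.43−20.80) − (23.57−20.40) = 7.63 − 3.17 = 4.46; fold change = 2^-4.46 = 0.045
zldZ: ΔΔCt = (23.23−20.80) − (21.33−20.40) = 2.43 − 0.93 = 1.50; fold change = 2^-1.50 = 0.354
fftC: ΔΔCt = (18.06−20.80) − (22.90−20.40) = -2.74 − 2.50 = -5.24; fold change = 2^5.24 = 37.792
fftC has the largest |ΔΔCt| = 5.24.

37.792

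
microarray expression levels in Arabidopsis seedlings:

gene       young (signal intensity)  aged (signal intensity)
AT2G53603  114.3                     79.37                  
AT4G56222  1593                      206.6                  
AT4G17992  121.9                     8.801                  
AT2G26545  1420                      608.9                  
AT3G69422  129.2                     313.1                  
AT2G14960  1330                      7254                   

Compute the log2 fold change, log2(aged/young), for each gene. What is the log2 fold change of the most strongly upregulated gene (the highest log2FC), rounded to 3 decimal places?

log2(79.37/114.3) = -0.526  (AT2G53603)
log2(206.6/1593) = -2.947  (AT4G56222)
log2(8.801/121.9) = -3.792  (AT4G17992)
log2(608.9/1420) = -1.222  (AT2G26545)
log2(313.1/129.2) = 1.277  (AT3G69422)
log2(7254/1330) = 2.447  (AT2G14960)
AT2G14960 is most strongly upregulated.

2.447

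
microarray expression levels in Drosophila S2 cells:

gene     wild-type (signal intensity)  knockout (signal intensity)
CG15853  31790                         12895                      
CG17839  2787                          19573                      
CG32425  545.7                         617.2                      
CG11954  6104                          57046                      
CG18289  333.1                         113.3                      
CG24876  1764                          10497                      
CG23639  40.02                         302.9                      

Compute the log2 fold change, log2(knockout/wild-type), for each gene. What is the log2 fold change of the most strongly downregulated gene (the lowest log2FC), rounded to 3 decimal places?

-1.556

log2(12895/31790) = -1.302  (CG15853)
log2(19573/2787) = 2.812  (CG17839)
log2(617.2/545.7) = 0.178  (CG32425)
log2(57046/6104) = 3.224  (CG11954)
log2(113.3/333.1) = -1.556  (CG18289)
log2(10497/1764) = 2.573  (CG24876)
log2(302.9/40.02) = 2.920  (CG23639)
CG18289 is most strongly downregulated.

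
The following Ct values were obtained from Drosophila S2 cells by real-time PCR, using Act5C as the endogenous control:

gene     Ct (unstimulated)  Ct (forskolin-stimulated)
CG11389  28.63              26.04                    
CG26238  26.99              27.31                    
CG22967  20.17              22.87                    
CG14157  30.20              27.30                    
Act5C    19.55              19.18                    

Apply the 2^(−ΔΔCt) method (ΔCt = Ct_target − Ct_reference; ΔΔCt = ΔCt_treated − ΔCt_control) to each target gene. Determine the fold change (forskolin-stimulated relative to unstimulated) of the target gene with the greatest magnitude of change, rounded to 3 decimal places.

CG11389: ΔΔCt = (26.04−19.18) − (28.63−19.55) = 6.86 − 9.08 = -2.22; fold change = 2^2.22 = 4.659
CG26238: ΔΔCt = (27.31−19.18) − (26.99−19.55) = 8.13 − 7.44 = 0.69; fold change = 2^-0.69 = 0.620
CG22967: ΔΔCt = (22.87−19.18) − (20.17−19.55) = 3.69 − 0.62 = 3.07; fold change = 2^-3.07 = 0.119
CG14157: ΔΔCt = (27.30−19.18) − (30.20−19.55) = 8.12 − 10.65 = -2.53; fold change = 2^2.53 = 5.776
CG22967 has the largest |ΔΔCt| = 3.07.

0.119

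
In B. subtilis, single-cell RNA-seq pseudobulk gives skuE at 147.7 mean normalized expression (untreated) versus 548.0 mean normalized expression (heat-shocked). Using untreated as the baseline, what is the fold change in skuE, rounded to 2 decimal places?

3.71

Fold change = 548.0 / 147.7 = 3.710
skuE is upregulated.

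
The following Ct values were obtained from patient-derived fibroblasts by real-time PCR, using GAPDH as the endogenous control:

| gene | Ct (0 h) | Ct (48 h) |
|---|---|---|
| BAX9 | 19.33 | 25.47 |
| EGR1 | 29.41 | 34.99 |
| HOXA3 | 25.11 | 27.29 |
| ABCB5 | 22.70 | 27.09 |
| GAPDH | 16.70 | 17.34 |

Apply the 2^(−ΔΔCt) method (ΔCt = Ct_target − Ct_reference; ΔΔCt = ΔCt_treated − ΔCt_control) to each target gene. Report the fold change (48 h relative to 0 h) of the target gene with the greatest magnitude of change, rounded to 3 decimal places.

BAX9: ΔΔCt = (25.47−17.34) − (19.33−16.70) = 8.13 − 2.63 = 5.50; fold change = 2^-5.50 = 0.022
EGR1: ΔΔCt = (34.99−17.34) − (29.41−16.70) = 17.65 − 12.71 = 4.94; fold change = 2^-4.94 = 0.033
HOXA3: ΔΔCt = (27.29−17.34) − (25.11−16.70) = 9.95 − 8.41 = 1.54; fold change = 2^-1.54 = 0.344
ABCB5: ΔΔCt = (27.09−17.34) − (22.70−16.70) = 9.75 − 6.00 = 3.75; fold change = 2^-3.75 = 0.074
BAX9 has the largest |ΔΔCt| = 5.50.

0.022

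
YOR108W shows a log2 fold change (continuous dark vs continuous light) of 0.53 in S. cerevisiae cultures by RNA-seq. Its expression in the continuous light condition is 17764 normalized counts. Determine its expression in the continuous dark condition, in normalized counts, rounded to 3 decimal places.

Fold change = 2^(0.53) = 1.4439
continuous dark expression = 17764 × 1.4439 = 25649.958

25649.958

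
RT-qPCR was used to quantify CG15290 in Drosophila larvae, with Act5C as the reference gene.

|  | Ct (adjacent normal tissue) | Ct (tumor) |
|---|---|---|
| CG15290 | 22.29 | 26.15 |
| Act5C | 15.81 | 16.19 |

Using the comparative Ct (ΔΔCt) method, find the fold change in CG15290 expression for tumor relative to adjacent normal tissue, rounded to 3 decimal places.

ΔCt(adjacent normal tissue) = 22.290 − 15.810 = 6.480
ΔCt(tumor) = 26.150 − 16.190 = 9.960
ΔΔCt = 9.960 − 6.480 = 3.480
Fold change = 2^(−3.480) = 0.0896

0.090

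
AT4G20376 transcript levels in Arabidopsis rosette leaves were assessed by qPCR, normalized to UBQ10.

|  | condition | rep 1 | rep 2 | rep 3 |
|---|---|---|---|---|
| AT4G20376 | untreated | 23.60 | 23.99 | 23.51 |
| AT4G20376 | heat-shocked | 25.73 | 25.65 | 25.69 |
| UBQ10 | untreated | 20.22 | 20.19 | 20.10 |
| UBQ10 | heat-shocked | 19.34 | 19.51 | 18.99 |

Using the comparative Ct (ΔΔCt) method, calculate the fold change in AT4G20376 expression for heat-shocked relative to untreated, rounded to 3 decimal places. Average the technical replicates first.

Mean Ct: AT4G20376 untreated 23.700; AT4G20376 heat-shocked 25.690; UBQ10 untreated 20.170; UBQ10 heat-shocked 19.280
ΔCt(untreated) = 23.700 − 20.170 = 3.530
ΔCt(heat-shocked) = 25.690 − 19.280 = 6.410
ΔΔCt = 6.410 − 3.530 = 2.880
Fold change = 2^(−2.880) = 0.1358

0.136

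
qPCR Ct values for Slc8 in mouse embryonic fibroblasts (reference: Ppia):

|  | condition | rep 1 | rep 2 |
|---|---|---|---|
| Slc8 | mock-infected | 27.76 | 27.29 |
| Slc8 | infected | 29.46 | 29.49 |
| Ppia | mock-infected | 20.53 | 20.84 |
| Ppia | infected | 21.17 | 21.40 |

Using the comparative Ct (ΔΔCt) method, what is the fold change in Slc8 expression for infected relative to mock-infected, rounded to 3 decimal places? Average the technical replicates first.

0.392

Mean Ct: Slc8 mock-infected 27.525; Slc8 infected 29.475; Ppia mock-infected 20.685; Ppia infected 21.285
ΔCt(mock-infected) = 27.525 − 20.685 = 6.840
ΔCt(infected) = 29.475 − 21.285 = 8.190
ΔΔCt = 8.190 − 6.840 = 1.350
Fold change = 2^(−1.350) = 0.3923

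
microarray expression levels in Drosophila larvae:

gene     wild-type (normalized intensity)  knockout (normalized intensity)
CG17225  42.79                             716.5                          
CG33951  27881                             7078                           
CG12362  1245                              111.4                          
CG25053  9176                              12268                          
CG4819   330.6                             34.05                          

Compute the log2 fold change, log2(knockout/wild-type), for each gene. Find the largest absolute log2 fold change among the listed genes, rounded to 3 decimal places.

4.066

log2(716.5/42.79) = 4.066  (CG17225)
log2(7078/27881) = -1.978  (CG33951)
log2(111.4/1245) = -3.482  (CG12362)
log2(12268/9176) = 0.419  (CG25053)
log2(34.05/330.6) = -3.279  (CG4819)
The largest magnitude belongs to CG17225.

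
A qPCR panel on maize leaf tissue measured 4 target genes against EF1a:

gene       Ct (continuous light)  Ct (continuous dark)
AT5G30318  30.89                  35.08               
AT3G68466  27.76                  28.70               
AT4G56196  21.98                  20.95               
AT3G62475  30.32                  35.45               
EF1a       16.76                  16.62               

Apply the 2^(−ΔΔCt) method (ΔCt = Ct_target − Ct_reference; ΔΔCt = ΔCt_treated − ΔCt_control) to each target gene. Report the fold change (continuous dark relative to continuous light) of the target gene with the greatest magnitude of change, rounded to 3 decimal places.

0.026

AT5G30318: ΔΔCt = (35.08−16.62) − (30.89−16.76) = 18.46 − 14.13 = 4.33; fold change = 2^-4.33 = 0.050
AT3G68466: ΔΔCt = (28.70−16.62) − (27.76−16.76) = 12.08 − 11.00 = 1.08; fold change = 2^-1.08 = 0.473
AT4G56196: ΔΔCt = (20.95−16.62) − (21.98−16.76) = 4.33 − 5.22 = -0.89; fold change = 2^0.89 = 1.853
AT3G62475: ΔΔCt = (35.45−16.62) − (30.32−16.76) = 18.83 − 13.56 = 5.27; fold change = 2^-5.27 = 0.026
AT3G62475 has the largest |ΔΔCt| = 5.27.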